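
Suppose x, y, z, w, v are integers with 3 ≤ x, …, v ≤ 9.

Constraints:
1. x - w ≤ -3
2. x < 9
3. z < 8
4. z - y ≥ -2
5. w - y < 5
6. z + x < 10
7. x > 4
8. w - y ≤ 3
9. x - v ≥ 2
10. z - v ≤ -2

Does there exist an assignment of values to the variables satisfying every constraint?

Unsatisfiable

Constraints 1, 4, 8, 9, and 10 give y − w ≥ -3, w − x ≥ 3, x − v ≥ 2, v − z ≥ 2, z − y ≥ -2.
Adding all 5 inequalities: the left sides telescope to 0, and the right sides sum to (-3) + 3 + 2 + 2 + (-2) = 2. So 0 ≥ 2, which is false.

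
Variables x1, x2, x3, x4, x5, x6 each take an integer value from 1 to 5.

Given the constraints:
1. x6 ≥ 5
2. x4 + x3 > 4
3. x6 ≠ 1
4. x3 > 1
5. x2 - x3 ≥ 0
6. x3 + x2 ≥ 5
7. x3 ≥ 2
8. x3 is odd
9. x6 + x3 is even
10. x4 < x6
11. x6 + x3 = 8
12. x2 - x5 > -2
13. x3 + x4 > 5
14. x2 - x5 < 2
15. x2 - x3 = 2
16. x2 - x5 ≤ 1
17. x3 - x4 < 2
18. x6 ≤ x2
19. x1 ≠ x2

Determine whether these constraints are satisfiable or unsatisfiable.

Satisfiable

One satisfying assignment is x1 = 3, x2 = 5, x3 = 3, x4 = 4, x5 = 5, x6 = 5.
For the less obvious constraints — constraint 2: x4 + x3 = 7; constraint 5: x2 - x3 = 2; constraint 6: x3 + x2 = 8 — and the others hold by inspection.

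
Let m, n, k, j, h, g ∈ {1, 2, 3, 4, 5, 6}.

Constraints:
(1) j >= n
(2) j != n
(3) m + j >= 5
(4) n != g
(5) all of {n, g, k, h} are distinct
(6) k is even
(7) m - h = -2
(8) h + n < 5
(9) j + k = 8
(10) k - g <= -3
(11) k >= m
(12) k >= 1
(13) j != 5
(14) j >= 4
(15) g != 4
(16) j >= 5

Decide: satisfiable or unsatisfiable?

One satisfying assignment is m = 1, n = 1, k = 2, j = 6, h = 3, g = 5.
For the less obvious constraints — constraint 3: m + j = 7; constraint 7: m - h = -2 — and the others hold by inspection.

Satisfiable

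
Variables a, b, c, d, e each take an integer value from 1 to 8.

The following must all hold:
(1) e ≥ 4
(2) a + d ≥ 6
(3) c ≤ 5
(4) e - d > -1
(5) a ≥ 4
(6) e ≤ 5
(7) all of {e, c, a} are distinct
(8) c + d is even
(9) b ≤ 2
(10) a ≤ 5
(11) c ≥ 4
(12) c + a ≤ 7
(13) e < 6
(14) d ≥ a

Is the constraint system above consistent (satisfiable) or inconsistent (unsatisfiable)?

Constraints 1, 3, 5, 6, 10, and 11 confine each of e, c, a to the 2 values {4, 5}.
Constraint 7 requires all 3 of them to be distinct, but only 2 values are available — impossible by the pigeonhole principle.

Unsatisfiable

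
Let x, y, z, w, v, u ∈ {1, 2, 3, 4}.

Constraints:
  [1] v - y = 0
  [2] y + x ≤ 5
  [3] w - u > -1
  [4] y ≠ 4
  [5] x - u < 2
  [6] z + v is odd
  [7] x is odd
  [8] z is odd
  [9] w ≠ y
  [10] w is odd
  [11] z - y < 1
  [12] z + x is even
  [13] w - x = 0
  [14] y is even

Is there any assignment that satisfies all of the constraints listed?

Satisfiable

Setting (x, y, z, w, v, u) = (1, 2, 1, 1, 2, 1) satisfies everything: constraint 1: v - y = 0; constraint 2: y + x = 3; constraint 3: w - u = 0, and the others follow.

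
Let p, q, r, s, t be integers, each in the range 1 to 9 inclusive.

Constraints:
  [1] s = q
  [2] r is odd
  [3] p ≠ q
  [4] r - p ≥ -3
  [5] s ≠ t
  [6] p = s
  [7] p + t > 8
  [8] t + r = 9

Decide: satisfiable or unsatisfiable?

From constraints 1 and 6, p = s = q, so p = q. But constraint 3 says p ≠ q. Contradiction.

Unsatisfiable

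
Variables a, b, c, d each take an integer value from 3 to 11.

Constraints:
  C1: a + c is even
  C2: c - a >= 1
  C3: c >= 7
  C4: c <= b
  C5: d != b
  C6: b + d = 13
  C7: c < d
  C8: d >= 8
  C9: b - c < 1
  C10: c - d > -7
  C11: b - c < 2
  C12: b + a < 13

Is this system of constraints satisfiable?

Unsatisfiable

From constraints 3 and 4: b ≥ c ≥ 7. From constraint 8: d ≥ 8. Hence b + d ≥ 15. But constraint 6 requires b + d = 13, and 13 < 15. Contradiction.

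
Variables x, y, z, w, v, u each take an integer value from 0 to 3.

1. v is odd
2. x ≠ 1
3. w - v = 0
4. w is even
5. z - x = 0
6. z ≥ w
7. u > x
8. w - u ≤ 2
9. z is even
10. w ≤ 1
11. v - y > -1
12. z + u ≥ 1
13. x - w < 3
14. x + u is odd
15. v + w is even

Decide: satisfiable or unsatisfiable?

Unsatisfiable

Constraint 1 makes v odd and constraint 4 makes w even, so v + w must be odd. Constraint 15 says v + w is even — contradiction.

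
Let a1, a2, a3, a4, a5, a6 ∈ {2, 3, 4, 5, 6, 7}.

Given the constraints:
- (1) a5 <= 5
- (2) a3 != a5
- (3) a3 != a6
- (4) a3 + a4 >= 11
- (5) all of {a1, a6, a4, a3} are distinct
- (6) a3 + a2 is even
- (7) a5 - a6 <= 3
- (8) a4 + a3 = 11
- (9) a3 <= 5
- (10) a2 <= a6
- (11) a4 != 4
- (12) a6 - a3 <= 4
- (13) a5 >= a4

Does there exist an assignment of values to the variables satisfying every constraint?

From constraint 9: a3 ≤ 5. From constraints 1 and 13: a4 ≤ a5 ≤ 5. Hence a3 + a4 ≤ 10. But constraint 4 requires a3 + a4 ≥ 11, and 11 > 10. Contradiction.

Unsatisfiable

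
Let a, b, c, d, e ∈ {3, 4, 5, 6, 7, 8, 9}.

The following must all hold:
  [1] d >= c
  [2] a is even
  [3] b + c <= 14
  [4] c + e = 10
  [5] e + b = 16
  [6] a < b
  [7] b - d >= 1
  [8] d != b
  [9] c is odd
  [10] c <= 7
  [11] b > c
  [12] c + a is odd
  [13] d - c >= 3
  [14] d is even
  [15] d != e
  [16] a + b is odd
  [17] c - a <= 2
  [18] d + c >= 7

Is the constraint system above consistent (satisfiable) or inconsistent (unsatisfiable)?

Satisfiable

The assignment a = 4, b = 9, c = 3, d = 6, e = 7 works:
  constraint 3 holds since b + c = 12.
  constraint 4 holds since c + e = 10.
  constraint 5 holds since e + b = 16.
The rest check out directly.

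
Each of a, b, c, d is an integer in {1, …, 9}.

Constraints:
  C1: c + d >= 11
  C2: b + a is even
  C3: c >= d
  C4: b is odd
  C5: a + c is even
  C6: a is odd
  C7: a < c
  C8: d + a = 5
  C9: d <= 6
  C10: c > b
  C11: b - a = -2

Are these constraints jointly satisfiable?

One satisfying assignment is a = 3, b = 1, c = 9, d = 2.
For the less obvious constraints — constraint 1: c + d = 11; constraint 8: d + a = 5; constraint 11: b - a = -2 — and the others hold by inspection.

Satisfiable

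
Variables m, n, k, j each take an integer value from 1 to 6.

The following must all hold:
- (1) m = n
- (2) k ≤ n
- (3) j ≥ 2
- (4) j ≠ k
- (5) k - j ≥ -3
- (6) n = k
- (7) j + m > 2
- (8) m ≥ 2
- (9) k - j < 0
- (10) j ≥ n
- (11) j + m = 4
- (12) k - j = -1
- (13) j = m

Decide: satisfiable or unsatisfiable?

From constraints 1, 6, and 13, j = m = n = k, so j = k. But constraint 4 says j ≠ k. Contradiction.

Unsatisfiable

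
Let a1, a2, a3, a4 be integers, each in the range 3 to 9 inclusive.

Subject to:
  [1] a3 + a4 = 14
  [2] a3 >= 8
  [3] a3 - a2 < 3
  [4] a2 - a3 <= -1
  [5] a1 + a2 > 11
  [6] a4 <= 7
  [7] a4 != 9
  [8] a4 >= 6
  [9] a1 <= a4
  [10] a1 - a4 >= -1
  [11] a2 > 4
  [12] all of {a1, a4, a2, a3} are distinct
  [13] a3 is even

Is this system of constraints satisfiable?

Take a1 = 5, a2 = 7, a3 = 8, a4 = 6. Then constraint 1: a3 + a4 = 14; constraint 3: a3 - a2 = 1, and every other listed constraint is also met.

Satisfiable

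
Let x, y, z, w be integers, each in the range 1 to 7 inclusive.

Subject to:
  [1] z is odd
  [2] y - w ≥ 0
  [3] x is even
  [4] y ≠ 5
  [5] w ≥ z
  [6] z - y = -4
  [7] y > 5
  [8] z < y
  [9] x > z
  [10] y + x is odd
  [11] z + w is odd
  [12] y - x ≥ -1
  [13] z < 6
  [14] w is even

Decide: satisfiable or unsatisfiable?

Satisfiable

Setting (x, y, z, w) = (6, 7, 3, 4) satisfies everything: constraint 2: y - w = 3; constraint 6: z - y = -4; constraint 12: y - x = 1, and the others follow.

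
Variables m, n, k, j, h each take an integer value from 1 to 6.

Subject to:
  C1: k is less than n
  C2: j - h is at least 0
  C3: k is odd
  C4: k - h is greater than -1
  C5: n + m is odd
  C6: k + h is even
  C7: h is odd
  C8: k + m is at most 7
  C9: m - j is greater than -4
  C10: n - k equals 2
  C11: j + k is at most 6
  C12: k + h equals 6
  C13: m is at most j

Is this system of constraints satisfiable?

One satisfying assignment is m = 2, n = 5, k = 3, j = 3, h = 3.
For the less obvious constraints — constraint 2: j - h = 0; constraint 4: k - h = 0 — and the others hold by inspection.

Satisfiable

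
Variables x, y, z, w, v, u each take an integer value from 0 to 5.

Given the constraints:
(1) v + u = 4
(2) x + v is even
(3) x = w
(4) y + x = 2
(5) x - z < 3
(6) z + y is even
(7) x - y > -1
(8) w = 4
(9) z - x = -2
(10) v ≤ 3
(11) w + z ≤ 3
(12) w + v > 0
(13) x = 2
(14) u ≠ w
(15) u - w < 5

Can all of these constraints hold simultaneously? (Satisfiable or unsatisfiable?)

Unsatisfiable

Constraint 13 fixes x = 2 and constraint 8 fixes w = 4, but constraint 3 requires x = w. Since 2 ≠ 4, contradiction.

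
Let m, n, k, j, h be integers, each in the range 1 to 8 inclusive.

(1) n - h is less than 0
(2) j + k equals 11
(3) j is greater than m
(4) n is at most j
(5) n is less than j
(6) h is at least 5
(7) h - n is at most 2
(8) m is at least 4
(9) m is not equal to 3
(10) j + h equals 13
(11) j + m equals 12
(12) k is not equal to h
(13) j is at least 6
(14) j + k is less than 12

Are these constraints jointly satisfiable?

The assignment m = 5, n = 4, k = 4, j = 7, h = 6 works:
  constraint 1 holds since n - h = -2.
  constraint 2 holds since j + k = 11.
  constraint 7 holds since h - n = 2.
The rest check out directly.

Satisfiable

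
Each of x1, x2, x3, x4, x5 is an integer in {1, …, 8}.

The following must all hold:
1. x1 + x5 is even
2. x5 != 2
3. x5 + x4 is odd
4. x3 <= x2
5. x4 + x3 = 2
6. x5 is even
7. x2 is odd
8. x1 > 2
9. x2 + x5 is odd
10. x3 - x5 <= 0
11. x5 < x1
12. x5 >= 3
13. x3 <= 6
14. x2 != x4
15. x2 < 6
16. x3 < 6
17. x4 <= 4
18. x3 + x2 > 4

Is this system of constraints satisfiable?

One satisfying assignment is x1 = 8, x2 = 5, x3 = 1, x4 = 1, x5 = 4.
For the less obvious constraints — constraint 5: x4 + x3 = 2; constraint 10: x3 - x5 = -3 — and the others hold by inspection.

Satisfiable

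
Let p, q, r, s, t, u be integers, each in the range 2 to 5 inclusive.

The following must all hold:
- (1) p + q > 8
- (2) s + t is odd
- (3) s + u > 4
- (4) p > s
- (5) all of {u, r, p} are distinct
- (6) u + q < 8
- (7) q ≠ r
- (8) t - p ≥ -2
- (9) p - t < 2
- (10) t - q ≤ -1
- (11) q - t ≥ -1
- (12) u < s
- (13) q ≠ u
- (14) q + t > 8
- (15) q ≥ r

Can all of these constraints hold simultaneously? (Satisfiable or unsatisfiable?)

Satisfiable

Setting (p, q, r, s, t, u) = (4, 5, 3, 3, 4, 2) satisfies everything: constraint 1: p + q = 9; constraint 3: s + u = 5; constraint 6: u + q = 7, and the others follow.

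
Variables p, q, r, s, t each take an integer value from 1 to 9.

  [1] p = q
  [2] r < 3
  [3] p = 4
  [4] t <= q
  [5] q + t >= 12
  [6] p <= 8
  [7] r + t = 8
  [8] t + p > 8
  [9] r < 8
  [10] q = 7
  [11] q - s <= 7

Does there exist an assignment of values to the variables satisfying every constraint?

Constraint 3 fixes p = 4 and constraint 10 fixes q = 7, but constraint 1 requires p = q. Since 4 ≠ 7, contradiction.

Unsatisfiable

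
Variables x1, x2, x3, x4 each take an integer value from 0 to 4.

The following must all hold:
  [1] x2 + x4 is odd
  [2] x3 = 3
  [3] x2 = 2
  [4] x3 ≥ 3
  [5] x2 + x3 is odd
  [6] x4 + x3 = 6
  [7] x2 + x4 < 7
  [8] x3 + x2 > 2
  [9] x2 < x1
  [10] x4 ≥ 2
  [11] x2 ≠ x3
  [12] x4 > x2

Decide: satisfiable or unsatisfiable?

Satisfiable

The assignment x1 = 3, x2 = 2, x3 = 3, x4 = 3 works:
  constraint 6 holds since x4 + x3 = 6.
  constraint 7 holds since x2 + x4 = 5.
The rest check out directly.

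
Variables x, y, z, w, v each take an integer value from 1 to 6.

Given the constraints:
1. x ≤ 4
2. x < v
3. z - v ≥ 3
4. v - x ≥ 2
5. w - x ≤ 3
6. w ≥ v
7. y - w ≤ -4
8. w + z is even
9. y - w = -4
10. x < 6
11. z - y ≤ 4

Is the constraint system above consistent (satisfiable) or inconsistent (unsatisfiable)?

Unsatisfiable

Constraints 3, 4, 5, 7, and 11 give w − y ≥ 4, y − z ≥ -4, z − v ≥ 3, v − x ≥ 2, x − w ≥ -3.
Adding all 5 inequalities: the left sides telescope to 0, and the right sides sum to 4 + (-4) + 3 + 2 + (-3) = 2. So 0 ≥ 2, which is false.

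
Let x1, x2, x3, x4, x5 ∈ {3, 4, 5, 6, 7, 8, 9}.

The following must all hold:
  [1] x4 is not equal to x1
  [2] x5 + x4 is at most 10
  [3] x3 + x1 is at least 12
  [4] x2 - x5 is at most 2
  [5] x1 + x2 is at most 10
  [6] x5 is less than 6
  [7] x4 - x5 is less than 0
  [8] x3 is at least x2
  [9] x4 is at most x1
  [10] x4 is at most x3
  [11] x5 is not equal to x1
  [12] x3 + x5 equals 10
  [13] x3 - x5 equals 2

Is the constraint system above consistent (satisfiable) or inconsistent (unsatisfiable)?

Satisfiable

One satisfying assignment is x1 = 7, x2 = 3, x3 = 6, x4 = 3, x5 = 4.
For the less obvious constraints — constraint 2: x5 + x4 = 7; constraint 3: x3 + x1 = 13; constraint 4: x2 - x5 = -1 — and the others hold by inspection.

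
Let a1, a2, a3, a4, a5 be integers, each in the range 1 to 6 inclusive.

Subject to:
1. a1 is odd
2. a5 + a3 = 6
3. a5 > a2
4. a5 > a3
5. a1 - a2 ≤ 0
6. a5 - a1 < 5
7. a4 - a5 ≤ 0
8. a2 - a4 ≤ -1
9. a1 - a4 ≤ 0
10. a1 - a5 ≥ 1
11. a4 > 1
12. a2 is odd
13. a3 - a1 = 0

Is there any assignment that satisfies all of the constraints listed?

Unsatisfiable

Constraints 5, 7, 8, and 10 give a4 − a2 ≥ 1, a2 − a1 ≥ 0, a1 − a5 ≥ 1, a5 − a4 ≥ 0.
Adding all 4 inequalities: the left sides telescope to 0, and the right sides sum to 1 + 0 + 1 + 0 = 2. So 0 ≥ 2, which is false.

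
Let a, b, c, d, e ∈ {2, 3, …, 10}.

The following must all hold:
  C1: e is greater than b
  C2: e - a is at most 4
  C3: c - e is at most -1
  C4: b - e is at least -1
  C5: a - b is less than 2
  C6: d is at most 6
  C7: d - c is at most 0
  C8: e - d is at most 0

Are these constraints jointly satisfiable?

Constraints 3, 7, and 8 give e − c ≥ 1, c − d ≥ 0, d − e ≥ 0.
Adding all 3 inequalities: the left sides telescope to 0, and the right sides sum to 1 + 0 + 0 = 1. So 0 ≥ 1, which is false.

Unsatisfiable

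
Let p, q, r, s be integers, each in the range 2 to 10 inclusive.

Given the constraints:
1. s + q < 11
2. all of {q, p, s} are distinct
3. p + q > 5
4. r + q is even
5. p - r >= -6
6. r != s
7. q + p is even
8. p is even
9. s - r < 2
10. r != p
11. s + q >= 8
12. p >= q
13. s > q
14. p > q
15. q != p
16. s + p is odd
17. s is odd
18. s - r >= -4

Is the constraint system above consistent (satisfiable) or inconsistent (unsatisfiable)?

Try p = 4, q = 2, r = 8, s = 7.
Check constraint 1: s + q = 9; constraint 3: p + q = 6; constraint 5: p - r = -4. The remaining constraints are straightforward to verify.

Satisfiable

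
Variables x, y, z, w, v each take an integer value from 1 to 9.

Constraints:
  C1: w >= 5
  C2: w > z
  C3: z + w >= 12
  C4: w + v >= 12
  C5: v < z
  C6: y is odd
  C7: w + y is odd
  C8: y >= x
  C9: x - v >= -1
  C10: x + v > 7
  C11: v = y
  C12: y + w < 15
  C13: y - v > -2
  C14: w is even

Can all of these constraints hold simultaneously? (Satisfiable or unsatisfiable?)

One satisfying assignment is x = 5, y = 5, z = 7, w = 8, v = 5.
For the less obvious constraints — constraint 3: z + w = 15; constraint 4: w + v = 13; constraint 9: x - v = 0 — and the others hold by inspection.

Satisfiable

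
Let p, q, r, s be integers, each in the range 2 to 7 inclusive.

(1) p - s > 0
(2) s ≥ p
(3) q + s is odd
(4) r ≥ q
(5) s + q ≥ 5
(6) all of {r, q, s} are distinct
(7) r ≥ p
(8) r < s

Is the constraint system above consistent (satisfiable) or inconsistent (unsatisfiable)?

Constraints 1, 7, and 8 give r < s, s < p, p ≤ r. Chaining: r < s < p ≤ r, which forces r < r — impossible.

Unsatisfiable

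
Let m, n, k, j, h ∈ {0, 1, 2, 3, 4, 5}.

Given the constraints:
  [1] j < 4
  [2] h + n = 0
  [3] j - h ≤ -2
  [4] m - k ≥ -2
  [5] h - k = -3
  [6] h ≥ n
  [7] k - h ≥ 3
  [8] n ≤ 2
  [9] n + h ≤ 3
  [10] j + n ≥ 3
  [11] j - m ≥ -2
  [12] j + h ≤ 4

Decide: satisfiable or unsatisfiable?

Unsatisfiable

Constraints 3, 4, 7, and 11 give h − j ≥ 2, j − m ≥ -2, m − k ≥ -2, k − h ≥ 3.
Adding all 4 inequalities: the left sides telescope to 0, and the right sides sum to 2 + (-2) + (-2) + 3 = 1. So 0 ≥ 1, which is false.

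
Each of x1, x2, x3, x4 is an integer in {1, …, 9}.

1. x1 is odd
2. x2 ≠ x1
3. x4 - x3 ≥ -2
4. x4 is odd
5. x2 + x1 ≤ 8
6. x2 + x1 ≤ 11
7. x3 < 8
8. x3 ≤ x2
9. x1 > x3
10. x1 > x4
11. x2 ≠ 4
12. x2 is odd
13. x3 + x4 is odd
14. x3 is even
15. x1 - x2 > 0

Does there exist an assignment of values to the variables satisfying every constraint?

The assignment x1 = 5, x2 = 3, x3 = 2, x4 = 1 works:
  constraint 3 holds since x4 - x3 = -1.
  constraint 5 holds since x2 + x1 = 8.
The rest check out directly.

Satisfiable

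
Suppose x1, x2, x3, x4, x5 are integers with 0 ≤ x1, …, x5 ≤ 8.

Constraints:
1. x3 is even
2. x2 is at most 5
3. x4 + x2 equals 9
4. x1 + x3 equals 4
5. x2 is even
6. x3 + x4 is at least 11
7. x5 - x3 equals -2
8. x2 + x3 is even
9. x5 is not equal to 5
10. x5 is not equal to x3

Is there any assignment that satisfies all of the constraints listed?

Satisfiable

Setting (x1, x2, x3, x4, x5) = (0, 2, 4, 7, 2) satisfies everything: constraint 3: x4 + x2 = 9; constraint 4: x1 + x3 = 4, and the others follow.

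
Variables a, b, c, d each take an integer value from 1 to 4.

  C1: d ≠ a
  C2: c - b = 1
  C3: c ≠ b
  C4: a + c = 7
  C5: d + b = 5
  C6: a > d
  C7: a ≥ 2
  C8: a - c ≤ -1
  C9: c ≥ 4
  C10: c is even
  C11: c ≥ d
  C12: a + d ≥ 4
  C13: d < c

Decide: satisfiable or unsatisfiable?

Satisfiable

Take a = 3, b = 3, c = 4, d = 2. Then constraint 2: c - b = 1; constraint 4: a + c = 7, and every other listed constraint is also met.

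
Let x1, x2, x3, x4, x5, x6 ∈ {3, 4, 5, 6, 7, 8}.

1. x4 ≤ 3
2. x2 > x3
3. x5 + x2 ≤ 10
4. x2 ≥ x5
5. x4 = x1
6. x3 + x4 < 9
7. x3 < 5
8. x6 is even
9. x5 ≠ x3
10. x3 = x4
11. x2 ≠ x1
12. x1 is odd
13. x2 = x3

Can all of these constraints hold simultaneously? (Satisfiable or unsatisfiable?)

From constraints 5, 10, and 13, x2 = x3 = x4 = x1, so x2 = x1. But constraint 11 says x2 ≠ x1. Contradiction.

Unsatisfiable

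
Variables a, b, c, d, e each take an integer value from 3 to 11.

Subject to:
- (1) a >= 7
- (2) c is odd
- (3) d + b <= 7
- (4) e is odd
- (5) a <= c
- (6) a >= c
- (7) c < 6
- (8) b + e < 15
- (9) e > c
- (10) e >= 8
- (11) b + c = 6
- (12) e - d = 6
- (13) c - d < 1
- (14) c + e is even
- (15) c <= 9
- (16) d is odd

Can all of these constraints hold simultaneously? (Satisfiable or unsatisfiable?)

Unsatisfiable

From constraints 1 and 5: c ≥ a and a ≥ 7, so c ≥ 7. From constraint 7: c ≤ 5. But 5 < 7, so no value of c works.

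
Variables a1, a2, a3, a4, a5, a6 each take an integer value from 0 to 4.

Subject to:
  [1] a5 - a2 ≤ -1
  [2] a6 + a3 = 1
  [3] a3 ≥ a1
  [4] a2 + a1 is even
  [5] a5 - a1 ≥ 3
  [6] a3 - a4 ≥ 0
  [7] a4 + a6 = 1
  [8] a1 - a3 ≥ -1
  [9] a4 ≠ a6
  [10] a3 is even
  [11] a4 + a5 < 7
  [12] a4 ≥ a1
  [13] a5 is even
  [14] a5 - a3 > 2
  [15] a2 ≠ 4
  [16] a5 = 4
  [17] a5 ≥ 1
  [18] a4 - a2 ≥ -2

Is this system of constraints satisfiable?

Unsatisfiable

Constraints 1, 5, 6, 8, and 18 give a5 − a1 ≥ 3, a1 − a3 ≥ -1, a3 − a4 ≥ 0, a4 − a2 ≥ -2, a2 − a5 ≥ 1.
Adding all 5 inequalities: the left sides telescope to 0, and the right sides sum to 3 + (-1) + 0 + (-2) + 1 = 1. So 0 ≥ 1, which is false.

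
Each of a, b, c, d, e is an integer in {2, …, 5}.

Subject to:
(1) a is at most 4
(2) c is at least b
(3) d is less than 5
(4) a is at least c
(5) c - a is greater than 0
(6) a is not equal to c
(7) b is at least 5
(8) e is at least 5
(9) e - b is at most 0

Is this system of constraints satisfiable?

Unsatisfiable

From constraints 2 and 7: c ≥ b and b ≥ 5, so c ≥ 5. From constraints 1 and 4: c ≤ a and a ≤ 4, so c ≤ 4. But 4 < 5, so no value of c works.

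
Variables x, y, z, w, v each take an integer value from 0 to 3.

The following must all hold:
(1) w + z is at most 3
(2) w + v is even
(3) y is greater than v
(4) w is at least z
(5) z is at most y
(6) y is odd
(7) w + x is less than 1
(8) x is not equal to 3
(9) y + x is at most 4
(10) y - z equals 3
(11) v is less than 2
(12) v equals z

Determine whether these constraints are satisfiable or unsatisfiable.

Satisfiable

Take x = 0, y = 3, z = 0, w = 0, v = 0. Then constraint 1: w + z = 0; constraint 7: w + x = 0, and every other listed constraint is also met.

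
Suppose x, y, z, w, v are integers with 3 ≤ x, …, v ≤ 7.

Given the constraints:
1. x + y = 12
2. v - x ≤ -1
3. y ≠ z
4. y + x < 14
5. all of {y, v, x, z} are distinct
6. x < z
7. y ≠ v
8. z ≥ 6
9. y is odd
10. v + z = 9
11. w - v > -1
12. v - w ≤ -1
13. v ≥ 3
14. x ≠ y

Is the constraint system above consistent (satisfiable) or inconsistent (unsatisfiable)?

Satisfiable

Setting (x, y, z, w, v) = (5, 7, 6, 5, 3) satisfies everything: constraint 1: x + y = 12; constraint 2: v - x = -2; constraint 4: y + x = 12, and the others follow.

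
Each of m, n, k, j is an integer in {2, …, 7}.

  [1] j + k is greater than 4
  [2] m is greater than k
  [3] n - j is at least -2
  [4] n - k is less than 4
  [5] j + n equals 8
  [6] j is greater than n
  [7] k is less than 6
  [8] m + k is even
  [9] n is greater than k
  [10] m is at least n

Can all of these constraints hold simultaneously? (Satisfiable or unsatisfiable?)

Take m = 4, n = 3, k = 2, j = 5. Then constraint 1: j + k = 7; constraint 3: n - j = -2, and every other listed constraint is also met.

Satisfiable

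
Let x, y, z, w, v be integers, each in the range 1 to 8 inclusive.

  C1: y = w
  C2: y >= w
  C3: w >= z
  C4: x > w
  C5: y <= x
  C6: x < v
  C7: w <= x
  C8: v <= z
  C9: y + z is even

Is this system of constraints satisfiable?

Unsatisfiable

Constraints 3, 4, 6, and 8 give w < x, x < v, v ≤ z, z ≤ w. Chaining: w < x < v ≤ z ≤ w, which forces w < w — impossible.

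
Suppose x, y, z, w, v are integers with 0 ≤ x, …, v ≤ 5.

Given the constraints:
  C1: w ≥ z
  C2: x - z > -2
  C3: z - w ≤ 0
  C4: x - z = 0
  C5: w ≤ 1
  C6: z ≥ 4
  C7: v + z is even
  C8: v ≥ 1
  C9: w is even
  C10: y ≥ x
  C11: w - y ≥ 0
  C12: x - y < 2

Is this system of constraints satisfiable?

From constraints 1 and 6: w ≥ z and z ≥ 4, so w ≥ 4. From constraint 5: w ≤ 1. But 1 < 4, so no value of w works.

Unsatisfiable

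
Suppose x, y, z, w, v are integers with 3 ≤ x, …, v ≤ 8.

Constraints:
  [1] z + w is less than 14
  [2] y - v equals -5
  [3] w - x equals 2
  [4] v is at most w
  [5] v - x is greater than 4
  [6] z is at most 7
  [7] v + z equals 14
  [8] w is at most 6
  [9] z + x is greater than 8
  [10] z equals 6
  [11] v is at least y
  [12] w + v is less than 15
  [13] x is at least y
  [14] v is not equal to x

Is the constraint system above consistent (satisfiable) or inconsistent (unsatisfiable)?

Unsatisfiable

From constraints 4 and 8: v ≤ w ≤ 6. From constraint 6: z ≤ 7. Hence v + z ≤ 13. But constraint 7 requires v + z = 14, and 14 > 13. Contradiction.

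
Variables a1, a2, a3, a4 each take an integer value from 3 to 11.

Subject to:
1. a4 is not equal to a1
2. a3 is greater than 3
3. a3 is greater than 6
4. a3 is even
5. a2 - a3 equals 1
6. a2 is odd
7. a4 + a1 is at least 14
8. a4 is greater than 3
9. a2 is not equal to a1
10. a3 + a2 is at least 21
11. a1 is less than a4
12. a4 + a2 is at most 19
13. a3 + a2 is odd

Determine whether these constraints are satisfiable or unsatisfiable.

One satisfying assignment is a1 = 6, a2 = 11, a3 = 10, a4 = 8.
For the less obvious constraints — constraint 5: a2 - a3 = 1; constraint 7: a4 + a1 = 14 — and the others hold by inspection.

Satisfiable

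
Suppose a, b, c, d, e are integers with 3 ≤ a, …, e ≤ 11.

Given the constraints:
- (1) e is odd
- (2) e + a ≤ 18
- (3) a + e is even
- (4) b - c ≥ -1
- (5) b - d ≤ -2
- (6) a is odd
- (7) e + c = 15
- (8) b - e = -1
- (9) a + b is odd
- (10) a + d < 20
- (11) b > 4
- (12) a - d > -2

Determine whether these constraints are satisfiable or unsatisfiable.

One satisfying assignment is a = 9, b = 8, c = 6, d = 10, e = 9.
For the less obvious constraints — constraint 2: e + a = 18; constraint 4: b - c = 2 — and the others hold by inspection.

Satisfiable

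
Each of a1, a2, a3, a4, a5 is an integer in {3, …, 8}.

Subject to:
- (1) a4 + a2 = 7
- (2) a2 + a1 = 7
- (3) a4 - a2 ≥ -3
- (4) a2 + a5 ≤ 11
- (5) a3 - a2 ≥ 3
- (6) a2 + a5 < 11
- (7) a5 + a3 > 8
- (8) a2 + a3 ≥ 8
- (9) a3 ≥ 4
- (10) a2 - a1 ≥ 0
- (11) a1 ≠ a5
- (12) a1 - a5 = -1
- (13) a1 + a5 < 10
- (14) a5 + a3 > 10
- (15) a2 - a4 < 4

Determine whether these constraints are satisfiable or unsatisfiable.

Take a1 = 3, a2 = 4, a3 = 7, a4 = 3, a5 = 4. Then constraint 1: a4 + a2 = 7; constraint 2: a2 + a1 = 7, and every other listed constraint is also met.

Satisfiable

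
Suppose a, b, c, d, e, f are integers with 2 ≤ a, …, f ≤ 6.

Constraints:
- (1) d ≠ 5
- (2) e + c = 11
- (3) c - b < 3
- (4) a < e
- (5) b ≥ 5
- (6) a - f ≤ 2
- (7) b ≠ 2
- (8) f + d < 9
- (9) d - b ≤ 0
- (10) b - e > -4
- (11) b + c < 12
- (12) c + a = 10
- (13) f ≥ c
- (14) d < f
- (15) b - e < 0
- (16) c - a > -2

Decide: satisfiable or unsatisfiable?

Satisfiable

One satisfying assignment is a = 5, b = 5, c = 5, d = 2, e = 6, f = 5.
For the less obvious constraints — constraint 2: e + c = 11; constraint 3: c - b = 0; constraint 6: a - f = 0 — and the others hold by inspection.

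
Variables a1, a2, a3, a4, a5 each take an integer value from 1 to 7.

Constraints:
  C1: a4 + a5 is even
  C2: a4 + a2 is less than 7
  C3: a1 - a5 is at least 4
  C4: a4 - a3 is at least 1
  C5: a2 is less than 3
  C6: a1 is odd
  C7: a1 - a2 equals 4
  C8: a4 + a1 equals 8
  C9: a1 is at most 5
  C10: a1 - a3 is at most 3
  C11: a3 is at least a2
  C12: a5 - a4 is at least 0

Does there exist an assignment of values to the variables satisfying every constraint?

Constraints 3, 4, 10, and 12 give a4 − a3 ≥ 1, a3 − a1 ≥ -3, a1 − a5 ≥ 4, a5 − a4 ≥ 0.
Adding all 4 inequalities: the left sides telescope to 0, and the right sides sum to 1 + (-3) + 4 + 0 = 2. So 0 ≥ 2, which is false.

Unsatisfiable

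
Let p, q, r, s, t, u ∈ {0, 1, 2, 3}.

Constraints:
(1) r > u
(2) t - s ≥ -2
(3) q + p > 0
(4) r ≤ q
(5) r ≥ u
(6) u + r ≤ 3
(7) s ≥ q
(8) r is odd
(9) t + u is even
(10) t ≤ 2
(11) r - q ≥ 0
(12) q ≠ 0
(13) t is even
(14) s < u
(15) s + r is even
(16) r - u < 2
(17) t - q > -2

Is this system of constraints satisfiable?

Unsatisfiable

Constraints 1, 4, 7, and 14 give u < r, r ≤ q, q ≤ s, s < u. Chaining: u < r ≤ q ≤ s < u, which forces u < u — impossible.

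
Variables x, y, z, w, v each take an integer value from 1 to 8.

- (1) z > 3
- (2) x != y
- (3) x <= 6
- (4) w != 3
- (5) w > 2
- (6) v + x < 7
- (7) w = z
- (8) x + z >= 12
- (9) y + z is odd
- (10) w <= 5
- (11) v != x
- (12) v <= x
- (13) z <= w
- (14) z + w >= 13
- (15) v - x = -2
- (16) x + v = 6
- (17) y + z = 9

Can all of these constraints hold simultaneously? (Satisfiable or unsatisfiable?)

From constraint 3: x ≤ 6. From constraints 10 and 13: z ≤ w ≤ 5. Hence x + z ≤ 11. But constraint 8 requires x + z ≥ 12, and 12 > 11. Contradiction.

Unsatisfiable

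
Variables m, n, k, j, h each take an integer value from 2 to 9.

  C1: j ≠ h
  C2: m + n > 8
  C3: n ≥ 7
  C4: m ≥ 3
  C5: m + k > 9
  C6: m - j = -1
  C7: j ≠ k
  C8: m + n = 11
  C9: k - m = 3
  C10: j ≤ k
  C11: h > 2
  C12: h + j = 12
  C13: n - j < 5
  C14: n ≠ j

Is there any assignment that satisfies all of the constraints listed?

Satisfiable

Setting (m, n, k, j, h) = (4, 7, 7, 5, 7) satisfies everything: constraint 2: m + n = 11; constraint 5: m + k = 11, and the others follow.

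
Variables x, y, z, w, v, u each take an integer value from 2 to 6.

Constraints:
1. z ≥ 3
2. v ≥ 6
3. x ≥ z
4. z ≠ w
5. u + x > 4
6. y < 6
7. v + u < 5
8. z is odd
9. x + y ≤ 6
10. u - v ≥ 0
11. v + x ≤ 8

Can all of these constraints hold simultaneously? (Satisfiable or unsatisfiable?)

From constraint 2: v ≥ 6. From constraints 1 and 3: x ≥ z ≥ 3. Hence v + x ≥ 9. But constraint 11 requires v + x ≤ 8, and 8 < 9. Contradiction.

Unsatisfiable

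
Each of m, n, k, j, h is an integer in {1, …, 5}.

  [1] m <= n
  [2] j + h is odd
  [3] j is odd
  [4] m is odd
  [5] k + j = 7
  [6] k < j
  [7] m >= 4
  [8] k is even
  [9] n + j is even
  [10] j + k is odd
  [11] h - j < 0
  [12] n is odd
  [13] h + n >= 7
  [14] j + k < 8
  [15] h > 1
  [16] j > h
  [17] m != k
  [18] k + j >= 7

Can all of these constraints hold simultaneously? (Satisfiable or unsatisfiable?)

Try m = 5, n = 5, k = 2, j = 5, h = 4.
Check constraint 5: k + j = 7; constraint 11: h - j = -1; constraint 13: h + n = 9. The remaining constraints are straightforward to verify.

Satisfiable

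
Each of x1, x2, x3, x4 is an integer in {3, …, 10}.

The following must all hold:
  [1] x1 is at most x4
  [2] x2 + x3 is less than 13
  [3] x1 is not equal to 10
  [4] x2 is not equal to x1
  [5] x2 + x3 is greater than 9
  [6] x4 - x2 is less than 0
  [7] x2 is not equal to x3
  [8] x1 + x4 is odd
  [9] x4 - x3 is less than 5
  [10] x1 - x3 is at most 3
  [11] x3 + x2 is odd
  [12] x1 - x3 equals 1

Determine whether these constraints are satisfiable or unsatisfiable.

Satisfiable

Setting (x1, x2, x3, x4) = (4, 8, 3, 5) satisfies everything: constraint 2: x2 + x3 = 11; constraint 5: x2 + x3 = 11, and the others follow.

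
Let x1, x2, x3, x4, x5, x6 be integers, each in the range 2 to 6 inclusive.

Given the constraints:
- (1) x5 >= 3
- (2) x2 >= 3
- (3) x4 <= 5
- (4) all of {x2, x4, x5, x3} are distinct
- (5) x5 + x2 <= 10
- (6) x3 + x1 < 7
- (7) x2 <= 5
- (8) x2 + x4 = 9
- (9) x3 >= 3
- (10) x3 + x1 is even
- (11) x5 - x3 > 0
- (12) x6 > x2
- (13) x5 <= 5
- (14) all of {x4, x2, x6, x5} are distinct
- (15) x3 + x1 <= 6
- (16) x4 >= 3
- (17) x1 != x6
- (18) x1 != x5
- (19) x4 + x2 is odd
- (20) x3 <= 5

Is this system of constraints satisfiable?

Unsatisfiable

Constraints 1, 2, 3, 7, 9, 13, 16, and 20 confine each of x2, x4, x5, x3 to the 3 values {3, …, 5}.
Constraint 4 requires all 4 of them to be distinct, but only 3 values are available — impossible by the pigeonhole principle.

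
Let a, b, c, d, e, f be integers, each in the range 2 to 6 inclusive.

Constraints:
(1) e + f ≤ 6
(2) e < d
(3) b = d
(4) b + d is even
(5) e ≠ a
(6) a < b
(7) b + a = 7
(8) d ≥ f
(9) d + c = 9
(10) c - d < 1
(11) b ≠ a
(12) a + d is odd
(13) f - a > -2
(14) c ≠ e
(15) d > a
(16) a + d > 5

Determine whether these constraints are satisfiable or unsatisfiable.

Try a = 2, b = 5, c = 4, d = 5, e = 3, f = 3.
Check constraint 1: e + f = 6; constraint 7: b + a = 7; constraint 9: d + c = 9. The remaining constraints are straightforward to verify.

Satisfiable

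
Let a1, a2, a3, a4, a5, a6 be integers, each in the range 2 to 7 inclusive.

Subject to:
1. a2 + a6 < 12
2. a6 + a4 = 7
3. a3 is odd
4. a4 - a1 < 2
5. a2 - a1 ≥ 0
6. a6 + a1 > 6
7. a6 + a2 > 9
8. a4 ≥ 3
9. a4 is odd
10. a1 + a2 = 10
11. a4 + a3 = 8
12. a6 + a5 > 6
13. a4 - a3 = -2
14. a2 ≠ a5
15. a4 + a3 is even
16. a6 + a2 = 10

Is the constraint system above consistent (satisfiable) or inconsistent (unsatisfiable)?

Satisfiable

The assignment a1 = 4, a2 = 6, a3 = 5, a4 = 3, a5 = 5, a6 = 4 works:
  constraint 1 holds since a2 + a6 = 10.
  constraint 2 holds since a6 + a4 = 7.
  constraint 4 holds since a4 - a1 = -1.
The rest check out directly.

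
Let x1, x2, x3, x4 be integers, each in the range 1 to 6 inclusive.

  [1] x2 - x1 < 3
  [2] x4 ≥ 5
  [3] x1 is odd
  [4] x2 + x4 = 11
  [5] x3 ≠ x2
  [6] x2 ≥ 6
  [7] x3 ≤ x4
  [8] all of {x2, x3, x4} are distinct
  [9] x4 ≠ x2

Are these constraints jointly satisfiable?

Satisfiable

Take x1 = 5, x2 = 6, x3 = 2, x4 = 5. Then constraint 1: x2 - x1 = 1; constraint 4: x2 + x4 = 11, and every other listed constraint is also met.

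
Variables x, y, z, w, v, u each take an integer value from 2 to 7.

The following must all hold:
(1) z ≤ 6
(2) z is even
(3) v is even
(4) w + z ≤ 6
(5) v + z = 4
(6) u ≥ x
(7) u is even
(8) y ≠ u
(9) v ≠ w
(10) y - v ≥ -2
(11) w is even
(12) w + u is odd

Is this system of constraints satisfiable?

Constraint 11 makes w even and constraint 7 makes u even, so w + u must be even. Constraint 12 says w + u is odd — contradiction.

Unsatisfiable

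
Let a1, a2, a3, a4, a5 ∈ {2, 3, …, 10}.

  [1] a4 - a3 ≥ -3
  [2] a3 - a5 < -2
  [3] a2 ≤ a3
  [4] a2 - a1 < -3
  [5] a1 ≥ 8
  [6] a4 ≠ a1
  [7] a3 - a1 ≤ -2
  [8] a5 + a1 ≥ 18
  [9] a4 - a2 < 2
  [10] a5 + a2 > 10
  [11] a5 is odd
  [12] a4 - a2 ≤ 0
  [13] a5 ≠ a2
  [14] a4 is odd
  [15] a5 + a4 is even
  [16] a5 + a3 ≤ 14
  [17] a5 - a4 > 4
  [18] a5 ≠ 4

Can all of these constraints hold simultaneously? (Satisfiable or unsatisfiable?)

Satisfiable

Setting (a1, a2, a3, a4, a5) = (9, 3, 4, 3, 9) satisfies everything: constraint 1: a4 - a3 = -1; constraint 2: a3 - a5 = -5, and the others follow.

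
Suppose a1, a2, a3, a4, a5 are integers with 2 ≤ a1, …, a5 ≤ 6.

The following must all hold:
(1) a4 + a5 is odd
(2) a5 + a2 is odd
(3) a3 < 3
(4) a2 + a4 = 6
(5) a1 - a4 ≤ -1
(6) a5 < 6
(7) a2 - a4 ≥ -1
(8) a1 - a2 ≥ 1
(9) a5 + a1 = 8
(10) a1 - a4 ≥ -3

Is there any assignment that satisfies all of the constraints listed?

Constraints 5, 7, and 8 give a2 − a4 ≥ -1, a4 − a1 ≥ 1, a1 − a2 ≥ 1.
Adding all 3 inequalities: the left sides telescope to 0, and the right sides sum to (-1) + 1 + 1 = 1. So 0 ≥ 1, which is false.

Unsatisfiable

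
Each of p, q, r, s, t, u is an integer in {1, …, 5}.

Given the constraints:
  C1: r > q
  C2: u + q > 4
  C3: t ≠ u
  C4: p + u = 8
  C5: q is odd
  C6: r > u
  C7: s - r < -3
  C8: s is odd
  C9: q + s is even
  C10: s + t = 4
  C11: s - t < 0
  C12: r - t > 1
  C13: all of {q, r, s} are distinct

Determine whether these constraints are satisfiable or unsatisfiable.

Take p = 4, q = 3, r = 5, s = 1, t = 3, u = 4. Then constraint 2: u + q = 7; constraint 4: p + u = 8; constraint 7: s - r = -4, and every other listed constraint is also met.

Satisfiable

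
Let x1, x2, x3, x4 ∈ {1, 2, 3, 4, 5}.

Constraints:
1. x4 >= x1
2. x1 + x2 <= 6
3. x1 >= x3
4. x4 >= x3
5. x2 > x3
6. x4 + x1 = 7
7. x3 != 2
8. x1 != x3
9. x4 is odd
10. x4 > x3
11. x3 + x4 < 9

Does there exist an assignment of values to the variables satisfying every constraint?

Try x1 = 2, x2 = 2, x3 = 1, x4 = 5.
Check constraint 2: x1 + x2 = 4; constraint 6: x4 + x1 = 7; constraint 11: x3 + x4 = 6. The remaining constraints are straightforward to verify.

Satisfiable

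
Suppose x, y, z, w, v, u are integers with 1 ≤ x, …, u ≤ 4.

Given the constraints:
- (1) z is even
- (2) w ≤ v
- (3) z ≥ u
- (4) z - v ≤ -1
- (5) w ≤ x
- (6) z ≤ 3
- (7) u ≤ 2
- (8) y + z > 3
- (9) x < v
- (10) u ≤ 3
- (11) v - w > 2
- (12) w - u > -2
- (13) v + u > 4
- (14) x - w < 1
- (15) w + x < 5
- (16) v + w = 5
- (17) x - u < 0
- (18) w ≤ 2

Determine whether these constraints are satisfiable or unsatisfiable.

Setting (x, y, z, w, v, u) = (1, 4, 2, 1, 4, 2) satisfies everything: constraint 4: z - v = -2; constraint 8: y + z = 6, and the others follow.

Satisfiable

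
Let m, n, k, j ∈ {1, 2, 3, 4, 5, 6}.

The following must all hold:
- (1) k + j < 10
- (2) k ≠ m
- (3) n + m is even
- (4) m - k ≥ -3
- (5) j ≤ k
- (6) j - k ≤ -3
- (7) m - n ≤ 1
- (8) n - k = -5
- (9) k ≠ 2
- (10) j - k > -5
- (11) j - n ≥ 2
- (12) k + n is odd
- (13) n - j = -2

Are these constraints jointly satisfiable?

Unsatisfiable

Constraints 4, 6, 7, and 11 give j − n ≥ 2, n − m ≥ -1, m − k ≥ -3, k − j ≥ 3.
Adding all 4 inequalities: the left sides telescope to 0, and the right sides sum to 2 + (-1) + (-3) + 3 = 1. So 0 ≥ 1, which is false.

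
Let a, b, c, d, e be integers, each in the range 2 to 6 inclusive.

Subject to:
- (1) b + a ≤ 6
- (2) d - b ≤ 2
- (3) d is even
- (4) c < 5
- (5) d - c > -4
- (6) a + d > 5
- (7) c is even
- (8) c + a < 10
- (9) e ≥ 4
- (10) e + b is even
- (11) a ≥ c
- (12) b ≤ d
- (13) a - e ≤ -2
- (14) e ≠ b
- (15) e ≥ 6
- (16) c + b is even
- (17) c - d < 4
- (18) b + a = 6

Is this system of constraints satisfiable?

The assignment a = 4, b = 2, c = 4, d = 2, e = 6 works:
  constraint 1 holds since b + a = 6.
  constraint 2 holds since d - b = 0.
The rest check out directly.

Satisfiable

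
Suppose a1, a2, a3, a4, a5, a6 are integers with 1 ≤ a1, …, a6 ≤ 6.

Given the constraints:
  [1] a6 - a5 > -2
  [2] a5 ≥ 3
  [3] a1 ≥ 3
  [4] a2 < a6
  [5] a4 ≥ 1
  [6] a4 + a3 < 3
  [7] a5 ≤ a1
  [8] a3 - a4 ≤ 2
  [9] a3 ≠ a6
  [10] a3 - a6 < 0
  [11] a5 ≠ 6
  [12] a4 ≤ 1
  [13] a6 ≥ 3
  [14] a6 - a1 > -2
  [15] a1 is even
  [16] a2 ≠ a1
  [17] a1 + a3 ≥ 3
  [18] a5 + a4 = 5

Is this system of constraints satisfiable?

Satisfiable

Take a1 = 4, a2 = 1, a3 = 1, a4 = 1, a5 = 4, a6 = 3. Then constraint 1: a6 - a5 = -1; constraint 6: a4 + a3 = 2; constraint 8: a3 - a4 = 0, and every other listed constraint is also met.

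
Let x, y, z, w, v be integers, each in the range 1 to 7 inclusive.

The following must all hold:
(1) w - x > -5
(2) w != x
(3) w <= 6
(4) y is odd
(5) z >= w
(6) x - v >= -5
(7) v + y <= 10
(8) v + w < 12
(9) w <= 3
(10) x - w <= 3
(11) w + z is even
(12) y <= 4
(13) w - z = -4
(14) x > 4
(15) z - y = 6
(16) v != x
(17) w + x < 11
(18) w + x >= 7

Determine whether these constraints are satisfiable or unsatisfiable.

Setting (x, y, z, w, v) = (5, 1, 7, 3, 7) satisfies everything: constraint 1: w - x = -2; constraint 6: x - v = -2, and the others follow.

Satisfiable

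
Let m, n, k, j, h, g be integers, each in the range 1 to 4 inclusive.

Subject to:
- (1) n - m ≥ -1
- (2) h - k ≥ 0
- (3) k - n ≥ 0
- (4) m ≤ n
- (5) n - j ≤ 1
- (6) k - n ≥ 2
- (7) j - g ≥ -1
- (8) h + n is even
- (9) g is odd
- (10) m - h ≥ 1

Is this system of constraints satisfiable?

Constraints 1, 2, 6, and 10 give k − n ≥ 2, n − m ≥ -1, m − h ≥ 1, h − k ≥ 0.
Adding all 4 inequalities: the left sides telescope to 0, and the right sides sum to 2 + (-1) + 1 + 0 = 2. So 0 ≥ 2, which is false.

Unsatisfiable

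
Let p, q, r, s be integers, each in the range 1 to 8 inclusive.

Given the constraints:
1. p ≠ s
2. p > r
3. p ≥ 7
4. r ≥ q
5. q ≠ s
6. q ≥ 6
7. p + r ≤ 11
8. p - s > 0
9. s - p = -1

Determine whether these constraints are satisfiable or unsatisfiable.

Unsatisfiable

From constraint 3: p ≥ 7. From constraints 4 and 6: r ≥ q ≥ 6. Hence p + r ≥ 13. But constraint 7 requires p + r ≤ 11, and 11 < 13. Contradiction.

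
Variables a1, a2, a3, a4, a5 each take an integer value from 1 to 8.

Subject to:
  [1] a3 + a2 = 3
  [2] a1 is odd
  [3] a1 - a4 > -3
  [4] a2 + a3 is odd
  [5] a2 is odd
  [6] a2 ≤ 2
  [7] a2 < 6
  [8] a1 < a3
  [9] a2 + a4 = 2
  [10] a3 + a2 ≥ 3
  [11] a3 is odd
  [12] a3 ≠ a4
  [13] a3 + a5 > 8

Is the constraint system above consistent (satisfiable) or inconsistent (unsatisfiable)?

Unsatisfiable

Constraint 5 makes a2 odd and constraint 11 makes a3 odd, so a2 + a3 must be even. Constraint 4 says a2 + a3 is odd — contradiction.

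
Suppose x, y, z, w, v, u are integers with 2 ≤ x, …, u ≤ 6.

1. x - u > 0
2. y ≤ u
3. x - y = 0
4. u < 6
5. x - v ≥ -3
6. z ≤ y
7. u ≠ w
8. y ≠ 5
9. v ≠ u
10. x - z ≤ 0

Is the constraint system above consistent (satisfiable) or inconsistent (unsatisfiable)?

Constraints 1, 2, 6, and 10 give u < x, x ≤ z, z ≤ y, y ≤ u. Chaining: u < x ≤ z ≤ y ≤ u, which forces u < u — impossible.

Unsatisfiable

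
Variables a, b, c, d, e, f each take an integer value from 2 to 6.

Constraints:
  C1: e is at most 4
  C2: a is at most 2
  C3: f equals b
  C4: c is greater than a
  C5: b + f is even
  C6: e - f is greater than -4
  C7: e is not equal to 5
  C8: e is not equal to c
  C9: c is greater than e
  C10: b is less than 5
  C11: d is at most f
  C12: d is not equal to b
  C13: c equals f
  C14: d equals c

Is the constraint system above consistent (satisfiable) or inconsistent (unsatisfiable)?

From constraints 3, 13, and 14, d = c = f = b, so d = b. But constraint 12 says d ≠ b. Contradiction.

Unsatisfiable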